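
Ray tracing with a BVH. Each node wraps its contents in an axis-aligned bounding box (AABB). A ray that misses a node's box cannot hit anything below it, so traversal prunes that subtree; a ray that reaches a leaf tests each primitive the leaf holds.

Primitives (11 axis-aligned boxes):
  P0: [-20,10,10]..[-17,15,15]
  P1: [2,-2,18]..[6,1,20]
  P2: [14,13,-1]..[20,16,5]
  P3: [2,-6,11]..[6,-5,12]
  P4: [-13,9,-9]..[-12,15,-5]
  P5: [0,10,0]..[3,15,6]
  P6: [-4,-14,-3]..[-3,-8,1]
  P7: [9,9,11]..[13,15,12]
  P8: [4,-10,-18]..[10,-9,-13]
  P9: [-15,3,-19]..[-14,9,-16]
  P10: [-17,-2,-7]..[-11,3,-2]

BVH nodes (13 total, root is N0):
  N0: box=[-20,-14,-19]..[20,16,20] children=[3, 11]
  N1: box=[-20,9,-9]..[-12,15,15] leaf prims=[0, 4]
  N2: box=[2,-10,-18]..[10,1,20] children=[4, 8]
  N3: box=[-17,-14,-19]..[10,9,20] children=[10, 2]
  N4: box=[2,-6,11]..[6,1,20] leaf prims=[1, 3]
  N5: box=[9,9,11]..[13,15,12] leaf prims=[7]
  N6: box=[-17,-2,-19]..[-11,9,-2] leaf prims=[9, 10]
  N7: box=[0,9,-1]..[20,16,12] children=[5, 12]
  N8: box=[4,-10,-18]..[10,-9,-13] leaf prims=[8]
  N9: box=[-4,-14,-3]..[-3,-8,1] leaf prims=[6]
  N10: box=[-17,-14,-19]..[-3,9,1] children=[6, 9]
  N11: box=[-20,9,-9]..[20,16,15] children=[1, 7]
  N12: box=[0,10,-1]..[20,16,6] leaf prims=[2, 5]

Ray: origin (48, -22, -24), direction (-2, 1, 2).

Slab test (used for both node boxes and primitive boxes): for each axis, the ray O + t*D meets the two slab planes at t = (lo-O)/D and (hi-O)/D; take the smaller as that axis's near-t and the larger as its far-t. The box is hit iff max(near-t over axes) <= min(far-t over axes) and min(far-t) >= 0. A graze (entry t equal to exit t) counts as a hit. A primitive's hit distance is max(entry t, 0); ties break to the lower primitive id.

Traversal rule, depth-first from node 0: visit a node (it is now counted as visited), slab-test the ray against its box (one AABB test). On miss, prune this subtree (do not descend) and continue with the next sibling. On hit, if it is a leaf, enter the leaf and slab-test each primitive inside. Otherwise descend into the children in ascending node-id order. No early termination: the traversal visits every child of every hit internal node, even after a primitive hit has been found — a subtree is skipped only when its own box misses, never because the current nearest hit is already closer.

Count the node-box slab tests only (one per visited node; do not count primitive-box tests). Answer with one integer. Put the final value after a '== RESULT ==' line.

Walk:
N0 x:[14,34] y:[8,38] z:[5/2,22] -> hit [14,22], descend [3, 11]
  N3 x:[19,65/2] y:[8,31] z:[5/2,22] -> hit [19,22], descend [2, 10]
    N2 x:[19,23] y:[12,23] z:[3,22] -> hit [19,22], descend [4, 8]
      N4 x:[21,23] y:[16,23] z:[35/2,22] -> hit [21,22] leaf, test {P1@t=21, P3(miss)}
      N8 x:[19,22] y:[12,13] z:[3,11/2] -> miss, prune
    N10 x:[51/2,65/2] y:[8,31] z:[5/2,25/2] -> miss, prune
  N11 x:[14,34] y:[31,38] z:[15/2,39/2] -> miss, prune

7 AABB tests over nodes [0, 3, 2, 4, 8, 10, 11]; 1 leaf entered; closest P1.

== RESULT ==
7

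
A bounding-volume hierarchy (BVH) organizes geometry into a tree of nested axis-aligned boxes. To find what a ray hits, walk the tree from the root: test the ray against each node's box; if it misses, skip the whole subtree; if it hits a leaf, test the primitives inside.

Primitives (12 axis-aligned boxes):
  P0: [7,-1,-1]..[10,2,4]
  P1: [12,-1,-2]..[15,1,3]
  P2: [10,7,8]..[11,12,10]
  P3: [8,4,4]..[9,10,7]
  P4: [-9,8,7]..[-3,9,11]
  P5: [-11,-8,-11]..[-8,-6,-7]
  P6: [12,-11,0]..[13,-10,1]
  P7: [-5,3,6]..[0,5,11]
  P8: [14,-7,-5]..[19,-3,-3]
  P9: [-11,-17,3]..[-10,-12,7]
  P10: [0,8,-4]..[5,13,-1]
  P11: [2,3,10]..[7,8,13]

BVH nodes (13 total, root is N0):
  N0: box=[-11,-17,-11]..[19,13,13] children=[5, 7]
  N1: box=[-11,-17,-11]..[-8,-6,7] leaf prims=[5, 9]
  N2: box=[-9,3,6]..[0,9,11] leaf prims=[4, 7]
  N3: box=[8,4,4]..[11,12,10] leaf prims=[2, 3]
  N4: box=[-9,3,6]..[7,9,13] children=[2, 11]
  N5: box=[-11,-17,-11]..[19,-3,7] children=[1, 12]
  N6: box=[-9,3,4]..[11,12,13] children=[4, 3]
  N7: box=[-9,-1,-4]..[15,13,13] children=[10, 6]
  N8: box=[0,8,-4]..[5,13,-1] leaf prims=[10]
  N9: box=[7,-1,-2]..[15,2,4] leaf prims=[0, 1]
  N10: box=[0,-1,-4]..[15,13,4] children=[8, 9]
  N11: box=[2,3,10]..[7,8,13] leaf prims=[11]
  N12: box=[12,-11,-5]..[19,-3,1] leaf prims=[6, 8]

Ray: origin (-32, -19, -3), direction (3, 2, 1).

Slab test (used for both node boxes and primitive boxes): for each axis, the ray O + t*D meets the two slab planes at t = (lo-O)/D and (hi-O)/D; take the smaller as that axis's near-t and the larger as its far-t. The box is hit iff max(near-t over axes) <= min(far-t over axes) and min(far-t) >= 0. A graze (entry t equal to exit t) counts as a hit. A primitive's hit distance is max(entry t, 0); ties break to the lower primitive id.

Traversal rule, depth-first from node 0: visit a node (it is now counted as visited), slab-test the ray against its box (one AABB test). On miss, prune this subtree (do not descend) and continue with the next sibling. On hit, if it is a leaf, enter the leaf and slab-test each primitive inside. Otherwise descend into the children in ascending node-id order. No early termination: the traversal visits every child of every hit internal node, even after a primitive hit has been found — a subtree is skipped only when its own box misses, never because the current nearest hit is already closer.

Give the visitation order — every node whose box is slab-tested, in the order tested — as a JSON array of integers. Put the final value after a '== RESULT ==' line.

Traverse from the root:
N0 x:[7,17] y:[1,16] z:[-8,16] -> hit [7,16], descend [5, 7]
  N5 x:[7,17] y:[1,8] z:[-8,10] -> hit [7,8], descend [1, 12]
    N1 x:[7,8] y:[1,13/2] z:[-8,10] -> miss, prune
    N12 x:[44/3,17] y:[4,8] z:[-2,4] -> miss, prune
  N7 x:[23/3,47/3] y:[9,16] z:[-1,16] -> hit [9,47/3], descend [6, 10]
    N6 x:[23/3,43/3] y:[11,31/2] z:[7,16] -> hit [11,43/3], descend [3, 4]
      N3 x:[40/3,43/3] y:[23/2,31/2] z:[7,13] -> miss, prune
      N4 x:[23/3,13] y:[11,14] z:[9,16] -> hit [11,13], descend [2, 11]
        N2 x:[23/3,32/3] y:[11,14] z:[9,14] -> miss, prune
        N11 x:[34/3,13] y:[11,27/2] z:[13,16] -> hit [13,13] leaf, test {P11@t=13}
    N10 x:[32/3,47/3] y:[9,16] z:[-1,7] -> miss, prune

Visited [0, 5, 1, 12, 7, 6, 3, 4, 2, 11, 10]. Tests: 11 box, 1 leaf. Nearest: P11.

== RESULT ==
[0, 5, 1, 12, 7, 6, 3, 4, 2, 11, 10]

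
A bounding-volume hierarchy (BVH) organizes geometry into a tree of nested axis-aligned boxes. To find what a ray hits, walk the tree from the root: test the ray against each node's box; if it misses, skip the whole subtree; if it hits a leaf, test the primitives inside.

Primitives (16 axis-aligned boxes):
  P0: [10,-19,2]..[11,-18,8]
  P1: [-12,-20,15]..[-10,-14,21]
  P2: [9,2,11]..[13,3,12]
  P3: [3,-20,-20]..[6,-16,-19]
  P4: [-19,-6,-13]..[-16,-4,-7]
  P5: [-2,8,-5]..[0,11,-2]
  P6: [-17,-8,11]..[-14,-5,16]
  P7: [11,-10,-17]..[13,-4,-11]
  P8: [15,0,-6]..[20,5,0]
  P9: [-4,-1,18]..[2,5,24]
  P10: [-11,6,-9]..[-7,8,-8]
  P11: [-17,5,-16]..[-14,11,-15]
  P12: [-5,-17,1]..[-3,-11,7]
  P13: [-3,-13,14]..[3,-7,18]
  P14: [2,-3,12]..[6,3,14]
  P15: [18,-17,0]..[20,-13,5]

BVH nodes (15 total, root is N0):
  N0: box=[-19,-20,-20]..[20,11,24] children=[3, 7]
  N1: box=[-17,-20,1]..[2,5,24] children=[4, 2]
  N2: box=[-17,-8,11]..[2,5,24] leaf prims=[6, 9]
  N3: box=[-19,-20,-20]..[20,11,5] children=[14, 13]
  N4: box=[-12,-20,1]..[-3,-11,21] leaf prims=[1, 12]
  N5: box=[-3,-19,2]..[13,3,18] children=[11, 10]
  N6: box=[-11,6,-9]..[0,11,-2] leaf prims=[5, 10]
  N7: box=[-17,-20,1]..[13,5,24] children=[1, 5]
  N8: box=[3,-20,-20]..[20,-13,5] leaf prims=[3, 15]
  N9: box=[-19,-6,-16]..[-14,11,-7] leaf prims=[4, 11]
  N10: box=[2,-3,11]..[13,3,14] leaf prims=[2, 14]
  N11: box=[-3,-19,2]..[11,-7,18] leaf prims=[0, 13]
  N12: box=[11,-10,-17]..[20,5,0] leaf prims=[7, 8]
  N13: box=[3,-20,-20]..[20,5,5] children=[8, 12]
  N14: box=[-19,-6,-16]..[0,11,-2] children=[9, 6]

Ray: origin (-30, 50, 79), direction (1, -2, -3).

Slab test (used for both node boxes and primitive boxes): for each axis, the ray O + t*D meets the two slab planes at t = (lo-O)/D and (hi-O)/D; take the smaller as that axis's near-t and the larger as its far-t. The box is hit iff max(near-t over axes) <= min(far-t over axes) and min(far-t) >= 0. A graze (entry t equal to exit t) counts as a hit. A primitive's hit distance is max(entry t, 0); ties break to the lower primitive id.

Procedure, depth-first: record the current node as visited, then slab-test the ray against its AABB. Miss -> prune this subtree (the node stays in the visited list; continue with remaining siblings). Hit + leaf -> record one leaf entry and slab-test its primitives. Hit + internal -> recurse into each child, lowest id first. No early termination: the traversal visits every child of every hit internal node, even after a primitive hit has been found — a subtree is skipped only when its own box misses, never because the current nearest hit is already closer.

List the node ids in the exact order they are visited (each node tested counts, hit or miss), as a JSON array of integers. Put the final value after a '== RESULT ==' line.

Trace the traversal:
N0 x:[11,50] y:[39/2,35] z:[55/3,33] -> hit [39/2,33], descend [3, 7]
  N3 x:[11,50] y:[39/2,35] z:[74/3,33] -> hit [74/3,33], descend [13, 14]
    N13 x:[33,50] y:[45/2,35] z:[74/3,33] -> hit [33,33], descend [8, 12]
      N8 x:[33,50] y:[63/2,35] z:[74/3,33] -> hit [33,33] leaf, test {P3@t=33, P15(miss)}
      N12 x:[41,50] y:[45/2,30] z:[79/3,32] -> miss, prune
    N14 x:[11,30] y:[39/2,28] z:[27,95/3] -> hit [27,28], descend [6, 9]
      N6 x:[19,30] y:[39/2,22] z:[27,88/3] -> miss, prune
      N9 x:[11,16] y:[39/2,28] z:[86/3,95/3] -> miss, prune
  N7 x:[13,43] y:[45/2,35] z:[55/3,26] -> hit [45/2,26], descend [1, 5]
    N1 x:[13,32] y:[45/2,35] z:[55/3,26] -> hit [45/2,26], descend [2, 4]
      N2 x:[13,32] y:[45/2,29] z:[55/3,68/3] -> hit [45/2,68/3] leaf, test {P6(miss), P9(miss)}
      N4 x:[18,27] y:[61/2,35] z:[58/3,26] -> miss, prune
    N5 x:[27,43] y:[47/2,69/2] z:[61/3,77/3] -> miss, prune

Summary -> nodes [0, 3, 13, 8, 12, 14, 6, 9, 7, 1, 2, 4, 5]; box-tests=13; leaf-entries=2; first=P3

== RESULT ==
[0, 3, 13, 8, 12, 14, 6, 9, 7, 1, 2, 4, 5]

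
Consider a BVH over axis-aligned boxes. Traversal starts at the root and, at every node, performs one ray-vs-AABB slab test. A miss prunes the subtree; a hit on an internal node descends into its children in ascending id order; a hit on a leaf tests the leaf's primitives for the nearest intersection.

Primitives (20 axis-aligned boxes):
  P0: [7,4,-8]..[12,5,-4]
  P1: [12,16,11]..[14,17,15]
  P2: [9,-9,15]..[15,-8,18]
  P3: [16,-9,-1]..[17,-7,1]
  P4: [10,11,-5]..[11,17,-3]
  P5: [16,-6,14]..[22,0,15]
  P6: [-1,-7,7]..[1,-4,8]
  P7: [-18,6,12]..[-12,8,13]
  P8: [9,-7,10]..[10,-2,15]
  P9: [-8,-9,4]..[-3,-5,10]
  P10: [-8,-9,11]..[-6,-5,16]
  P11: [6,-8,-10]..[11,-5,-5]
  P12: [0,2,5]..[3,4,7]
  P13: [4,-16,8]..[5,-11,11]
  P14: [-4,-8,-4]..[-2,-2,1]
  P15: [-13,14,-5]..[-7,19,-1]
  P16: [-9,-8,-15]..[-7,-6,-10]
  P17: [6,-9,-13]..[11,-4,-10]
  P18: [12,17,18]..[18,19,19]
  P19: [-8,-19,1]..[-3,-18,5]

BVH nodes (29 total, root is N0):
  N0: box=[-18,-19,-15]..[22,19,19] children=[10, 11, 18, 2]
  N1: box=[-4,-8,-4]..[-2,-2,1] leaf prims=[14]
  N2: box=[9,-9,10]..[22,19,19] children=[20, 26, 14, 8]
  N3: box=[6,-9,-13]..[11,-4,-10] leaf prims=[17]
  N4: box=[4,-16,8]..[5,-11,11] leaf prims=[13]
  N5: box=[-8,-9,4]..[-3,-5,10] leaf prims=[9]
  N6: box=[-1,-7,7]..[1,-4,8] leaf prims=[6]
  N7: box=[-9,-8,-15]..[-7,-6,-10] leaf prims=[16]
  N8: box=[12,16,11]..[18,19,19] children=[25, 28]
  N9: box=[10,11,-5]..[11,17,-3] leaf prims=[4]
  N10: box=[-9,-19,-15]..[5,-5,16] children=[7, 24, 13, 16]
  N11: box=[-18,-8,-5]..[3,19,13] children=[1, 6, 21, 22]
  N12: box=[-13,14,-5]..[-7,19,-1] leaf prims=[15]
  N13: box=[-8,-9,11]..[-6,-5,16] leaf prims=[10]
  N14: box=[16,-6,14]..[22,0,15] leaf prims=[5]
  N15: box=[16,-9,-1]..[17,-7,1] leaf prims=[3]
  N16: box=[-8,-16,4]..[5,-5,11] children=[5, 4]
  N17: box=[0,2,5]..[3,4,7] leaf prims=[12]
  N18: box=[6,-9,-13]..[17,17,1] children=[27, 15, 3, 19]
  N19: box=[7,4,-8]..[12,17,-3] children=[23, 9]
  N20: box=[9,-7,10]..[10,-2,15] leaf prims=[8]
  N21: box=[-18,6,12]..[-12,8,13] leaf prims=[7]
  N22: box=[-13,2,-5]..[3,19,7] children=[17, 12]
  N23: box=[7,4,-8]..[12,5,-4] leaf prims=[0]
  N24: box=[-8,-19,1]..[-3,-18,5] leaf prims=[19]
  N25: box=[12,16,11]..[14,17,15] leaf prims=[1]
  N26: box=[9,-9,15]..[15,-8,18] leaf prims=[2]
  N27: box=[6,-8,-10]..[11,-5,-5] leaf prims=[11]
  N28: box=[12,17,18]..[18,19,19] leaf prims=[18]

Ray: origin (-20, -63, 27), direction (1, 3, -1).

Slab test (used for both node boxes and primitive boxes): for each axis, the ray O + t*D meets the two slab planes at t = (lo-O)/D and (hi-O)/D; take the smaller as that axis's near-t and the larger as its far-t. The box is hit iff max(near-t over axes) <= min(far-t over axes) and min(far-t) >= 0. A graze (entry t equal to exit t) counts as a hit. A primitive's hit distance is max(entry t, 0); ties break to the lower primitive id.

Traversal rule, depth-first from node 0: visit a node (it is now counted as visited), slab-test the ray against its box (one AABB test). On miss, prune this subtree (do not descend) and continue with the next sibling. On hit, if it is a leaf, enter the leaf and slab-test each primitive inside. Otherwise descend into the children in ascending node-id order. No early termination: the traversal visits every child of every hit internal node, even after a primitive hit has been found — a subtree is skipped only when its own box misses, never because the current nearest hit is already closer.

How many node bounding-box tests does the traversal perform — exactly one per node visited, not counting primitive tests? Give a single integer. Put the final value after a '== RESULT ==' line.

Walk:
N0 x:[2,42] y:[44/3,82/3] z:[8,42] -> hit [44/3,82/3], descend [2, 10, 11, 18]
  N2 x:[29,42] y:[18,82/3] z:[8,17] -> miss, prune
  N10 x:[11,25] y:[44/3,58/3] z:[11,42] -> hit [44/3,58/3], descend [7, 13, 16, 24]
    N7 x:[11,13] y:[55/3,19] z:[37,42] -> miss, prune
    N13 x:[12,14] y:[18,58/3] z:[11,16] -> miss, prune
    N16 x:[12,25] y:[47/3,58/3] z:[16,23] -> hit [16,58/3], descend [4, 5]
      N4 x:[24,25] y:[47/3,52/3] z:[16,19] -> miss, prune
      N5 x:[12,17] y:[18,58/3] z:[17,23] -> miss, prune
    N24 x:[12,17] y:[44/3,15] z:[22,26] -> miss, prune
  N11 x:[2,23] y:[55/3,82/3] z:[14,32] -> hit [55/3,23], descend [1, 6, 21, 22]
    N1 x:[16,18] y:[55/3,61/3] z:[26,31] -> miss, prune
    N6 x:[19,21] y:[56/3,59/3] z:[19,20] -> hit [19,59/3] leaf, test {P6@t=19}
    N21 x:[2,8] y:[23,71/3] z:[14,15] -> miss, prune
    N22 x:[7,23] y:[65/3,82/3] z:[20,32] -> hit [65/3,23], descend [12, 17]
      N12 x:[7,13] y:[77/3,82/3] z:[28,32] -> miss, prune
      N17 x:[20,23] y:[65/3,67/3] z:[20,22] -> hit [65/3,22] leaf, test {P12@t=65/3}
  N18 x:[26,37] y:[18,80/3] z:[26,40] -> hit [26,80/3], descend [3, 15, 19, 27]
    N3 x:[26,31] y:[18,59/3] z:[37,40] -> miss, prune
    N15 x:[36,37] y:[18,56/3] z:[26,28] -> miss, prune
    N19 x:[27,32] y:[67/3,80/3] z:[30,35] -> miss, prune
    N27 x:[26,31] y:[55/3,58/3] z:[32,37] -> miss, prune

Visited [0, 2, 10, 7, 13, 16, 4, 5, 24, 11, 1, 6, 21, 22, 12, 17, 18, 3, 15, 19, 27]. Tests: 21 box, 2 leaf. Nearest: P6.

== RESULT ==
21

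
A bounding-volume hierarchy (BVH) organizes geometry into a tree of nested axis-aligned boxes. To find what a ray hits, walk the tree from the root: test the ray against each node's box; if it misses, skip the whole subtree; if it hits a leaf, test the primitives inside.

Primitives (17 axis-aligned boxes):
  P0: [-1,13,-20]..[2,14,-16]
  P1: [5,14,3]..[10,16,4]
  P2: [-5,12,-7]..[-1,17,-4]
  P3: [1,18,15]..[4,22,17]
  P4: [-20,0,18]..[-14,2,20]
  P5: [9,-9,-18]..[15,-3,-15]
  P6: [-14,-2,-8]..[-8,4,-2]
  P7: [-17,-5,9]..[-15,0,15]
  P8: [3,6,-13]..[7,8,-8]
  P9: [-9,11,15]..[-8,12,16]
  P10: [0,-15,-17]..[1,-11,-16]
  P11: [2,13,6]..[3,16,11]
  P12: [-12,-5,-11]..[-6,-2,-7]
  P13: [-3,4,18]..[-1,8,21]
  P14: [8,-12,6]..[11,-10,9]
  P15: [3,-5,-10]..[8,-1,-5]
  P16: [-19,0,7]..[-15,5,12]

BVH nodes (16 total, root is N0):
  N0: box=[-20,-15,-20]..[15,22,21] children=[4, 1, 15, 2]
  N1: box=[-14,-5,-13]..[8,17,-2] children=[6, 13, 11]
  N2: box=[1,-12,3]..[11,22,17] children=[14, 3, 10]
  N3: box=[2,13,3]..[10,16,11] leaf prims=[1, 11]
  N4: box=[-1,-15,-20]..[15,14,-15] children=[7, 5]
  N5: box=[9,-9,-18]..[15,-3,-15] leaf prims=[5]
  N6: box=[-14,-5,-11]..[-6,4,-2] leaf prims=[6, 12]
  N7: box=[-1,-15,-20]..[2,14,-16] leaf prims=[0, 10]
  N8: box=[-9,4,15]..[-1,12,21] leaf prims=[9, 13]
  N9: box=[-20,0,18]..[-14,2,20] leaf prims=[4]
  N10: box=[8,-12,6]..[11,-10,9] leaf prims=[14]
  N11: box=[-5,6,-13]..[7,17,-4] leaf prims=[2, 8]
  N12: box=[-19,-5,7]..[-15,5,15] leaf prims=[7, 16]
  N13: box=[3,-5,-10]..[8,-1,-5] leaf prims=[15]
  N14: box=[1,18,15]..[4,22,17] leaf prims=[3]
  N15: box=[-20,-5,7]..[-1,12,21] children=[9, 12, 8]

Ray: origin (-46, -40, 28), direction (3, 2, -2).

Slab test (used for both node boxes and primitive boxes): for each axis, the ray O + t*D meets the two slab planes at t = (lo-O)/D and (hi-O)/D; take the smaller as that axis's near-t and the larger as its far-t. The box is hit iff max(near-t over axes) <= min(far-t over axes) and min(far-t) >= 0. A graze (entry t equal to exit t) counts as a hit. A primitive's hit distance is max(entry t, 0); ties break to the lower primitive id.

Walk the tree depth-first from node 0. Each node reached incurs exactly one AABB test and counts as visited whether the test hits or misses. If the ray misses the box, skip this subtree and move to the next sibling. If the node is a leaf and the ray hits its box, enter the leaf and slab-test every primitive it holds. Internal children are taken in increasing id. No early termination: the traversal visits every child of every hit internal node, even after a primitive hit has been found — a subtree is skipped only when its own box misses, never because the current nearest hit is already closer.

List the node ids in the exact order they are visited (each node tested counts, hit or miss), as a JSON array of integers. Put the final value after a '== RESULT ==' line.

Walk:
N0 x:[26/3,61/3] y:[25/2,31] z:[7/2,24] -> hit [25/2,61/3], descend [1, 2, 4, 15]
  N1 x:[32/3,18] y:[35/2,57/2] z:[15,41/2] -> hit [35/2,18], descend [6, 11, 13]
    N6 x:[32/3,40/3] y:[35/2,22] z:[15,39/2] -> miss, prune
    N11 x:[41/3,53/3] y:[23,57/2] z:[16,41/2] -> miss, prune
    N13 x:[49/3,18] y:[35/2,39/2] z:[33/2,19] -> hit [35/2,18] leaf, test {P15@t=35/2}
  N2 x:[47/3,19] y:[14,31] z:[11/2,25/2] -> miss, prune
  N4 x:[15,61/3] y:[25/2,27] z:[43/2,24] -> miss, prune
  N15 x:[26/3,15] y:[35/2,26] z:[7/2,21/2] -> miss, prune

Visited [0, 1, 6, 11, 13, 2, 4, 15]. Tests: 8 box, 1 leaf. Nearest: P15.

== RESULT ==
[0, 1, 6, 11, 13, 2, 4, 15]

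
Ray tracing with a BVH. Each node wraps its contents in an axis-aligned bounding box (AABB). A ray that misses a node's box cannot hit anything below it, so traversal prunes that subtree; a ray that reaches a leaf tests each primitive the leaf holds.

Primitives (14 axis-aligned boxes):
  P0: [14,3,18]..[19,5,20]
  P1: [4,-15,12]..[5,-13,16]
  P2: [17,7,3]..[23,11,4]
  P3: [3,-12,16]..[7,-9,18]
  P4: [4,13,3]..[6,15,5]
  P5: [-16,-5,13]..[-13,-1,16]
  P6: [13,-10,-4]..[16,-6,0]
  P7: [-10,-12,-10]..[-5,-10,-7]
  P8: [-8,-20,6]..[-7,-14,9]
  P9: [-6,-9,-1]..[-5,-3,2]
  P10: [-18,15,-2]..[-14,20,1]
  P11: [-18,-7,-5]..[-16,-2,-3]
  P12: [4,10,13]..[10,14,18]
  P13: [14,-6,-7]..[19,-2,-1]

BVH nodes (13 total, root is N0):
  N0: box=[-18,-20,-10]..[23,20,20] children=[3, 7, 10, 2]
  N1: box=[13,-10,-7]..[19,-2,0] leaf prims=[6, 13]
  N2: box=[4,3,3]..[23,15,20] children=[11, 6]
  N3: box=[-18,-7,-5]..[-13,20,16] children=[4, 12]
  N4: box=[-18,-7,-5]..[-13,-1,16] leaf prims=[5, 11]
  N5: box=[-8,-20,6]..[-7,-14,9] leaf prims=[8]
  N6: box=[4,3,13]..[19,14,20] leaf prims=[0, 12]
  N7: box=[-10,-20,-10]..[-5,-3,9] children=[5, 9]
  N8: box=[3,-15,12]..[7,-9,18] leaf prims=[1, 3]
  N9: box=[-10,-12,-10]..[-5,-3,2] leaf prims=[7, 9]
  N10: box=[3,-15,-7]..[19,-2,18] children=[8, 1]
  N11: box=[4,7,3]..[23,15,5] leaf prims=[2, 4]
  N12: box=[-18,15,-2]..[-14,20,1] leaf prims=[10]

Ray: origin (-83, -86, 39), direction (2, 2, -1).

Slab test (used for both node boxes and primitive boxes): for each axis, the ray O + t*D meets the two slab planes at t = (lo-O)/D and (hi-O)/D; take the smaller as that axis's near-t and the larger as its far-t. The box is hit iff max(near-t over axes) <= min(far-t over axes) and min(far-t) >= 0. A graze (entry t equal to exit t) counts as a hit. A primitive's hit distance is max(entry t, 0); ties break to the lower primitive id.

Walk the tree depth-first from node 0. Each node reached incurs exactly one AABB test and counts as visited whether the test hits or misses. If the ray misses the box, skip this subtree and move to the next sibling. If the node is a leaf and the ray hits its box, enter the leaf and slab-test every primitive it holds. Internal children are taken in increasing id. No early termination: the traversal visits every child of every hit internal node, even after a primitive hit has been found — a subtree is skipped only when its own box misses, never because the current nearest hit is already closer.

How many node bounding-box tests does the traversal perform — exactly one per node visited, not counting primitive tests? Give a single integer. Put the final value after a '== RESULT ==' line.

Trace the traversal:
N0 x:[65/2,53] y:[33,53] z:[19,49] -> hit [33,49], descend [2, 3, 7, 10]
  N2 x:[87/2,53] y:[89/2,101/2] z:[19,36] -> miss, prune
  N3 x:[65/2,35] y:[79/2,53] z:[23,44] -> miss, prune
  N7 x:[73/2,39] y:[33,83/2] z:[30,49] -> hit [73/2,39], descend [5, 9]
    N5 x:[75/2,38] y:[33,36] z:[30,33] -> miss, prune
    N9 x:[73/2,39] y:[37,83/2] z:[37,49] -> hit [37,39] leaf, test {P7(miss), P9@t=77/2}
  N10 x:[43,51] y:[71/2,42] z:[21,46] -> miss, prune

Visited [0, 2, 3, 7, 5, 9, 10]. Tests: 7 box, 1 leaf. Nearest: P9.

== RESULT ==
7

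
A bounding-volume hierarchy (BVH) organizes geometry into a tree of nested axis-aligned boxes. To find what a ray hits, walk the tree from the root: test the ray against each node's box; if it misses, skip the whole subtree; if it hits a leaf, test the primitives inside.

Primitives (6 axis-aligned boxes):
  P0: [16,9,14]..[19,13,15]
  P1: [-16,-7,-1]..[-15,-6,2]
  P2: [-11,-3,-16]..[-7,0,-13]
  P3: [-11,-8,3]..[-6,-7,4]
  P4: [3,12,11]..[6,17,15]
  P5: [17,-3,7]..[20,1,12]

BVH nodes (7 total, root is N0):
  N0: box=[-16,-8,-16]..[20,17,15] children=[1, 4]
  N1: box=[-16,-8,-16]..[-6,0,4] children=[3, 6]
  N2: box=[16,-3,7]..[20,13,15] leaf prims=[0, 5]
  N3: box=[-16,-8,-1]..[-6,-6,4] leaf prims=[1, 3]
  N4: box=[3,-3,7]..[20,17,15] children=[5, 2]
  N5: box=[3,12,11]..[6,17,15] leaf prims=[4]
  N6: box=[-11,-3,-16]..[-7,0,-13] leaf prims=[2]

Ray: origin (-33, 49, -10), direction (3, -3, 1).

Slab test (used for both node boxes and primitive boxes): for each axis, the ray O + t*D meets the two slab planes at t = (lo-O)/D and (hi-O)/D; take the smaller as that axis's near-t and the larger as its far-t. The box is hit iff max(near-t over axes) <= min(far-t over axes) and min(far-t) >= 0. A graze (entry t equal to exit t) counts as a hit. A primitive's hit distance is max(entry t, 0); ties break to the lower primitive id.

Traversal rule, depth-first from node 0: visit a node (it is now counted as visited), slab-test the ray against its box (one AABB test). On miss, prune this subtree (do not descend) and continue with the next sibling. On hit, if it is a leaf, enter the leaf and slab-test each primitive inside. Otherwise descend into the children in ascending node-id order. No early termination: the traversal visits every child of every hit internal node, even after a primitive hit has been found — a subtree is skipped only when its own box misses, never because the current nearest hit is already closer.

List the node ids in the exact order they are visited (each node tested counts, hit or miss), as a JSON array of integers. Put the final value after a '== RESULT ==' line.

Walk:
N0 x:[17/3,53/3] y:[32/3,19] z:[-6,25] -> hit [32/3,53/3], descend [1, 4]
  N1 x:[17/3,9] y:[49/3,19] z:[-6,14] -> miss, prune
  N4 x:[12,53/3] y:[32/3,52/3] z:[17,25] -> hit [17,52/3], descend [2, 5]
    N2 x:[49/3,53/3] y:[12,52/3] z:[17,25] -> hit [17,52/3] leaf, test {P0(miss), P5@t=17}
    N5 x:[12,13] y:[32/3,37/3] z:[21,25] -> miss, prune

5 AABB tests over nodes [0, 1, 4, 2, 5]; 1 leaf entered; closest P5.

== RESULT ==
[0, 1, 4, 2, 5]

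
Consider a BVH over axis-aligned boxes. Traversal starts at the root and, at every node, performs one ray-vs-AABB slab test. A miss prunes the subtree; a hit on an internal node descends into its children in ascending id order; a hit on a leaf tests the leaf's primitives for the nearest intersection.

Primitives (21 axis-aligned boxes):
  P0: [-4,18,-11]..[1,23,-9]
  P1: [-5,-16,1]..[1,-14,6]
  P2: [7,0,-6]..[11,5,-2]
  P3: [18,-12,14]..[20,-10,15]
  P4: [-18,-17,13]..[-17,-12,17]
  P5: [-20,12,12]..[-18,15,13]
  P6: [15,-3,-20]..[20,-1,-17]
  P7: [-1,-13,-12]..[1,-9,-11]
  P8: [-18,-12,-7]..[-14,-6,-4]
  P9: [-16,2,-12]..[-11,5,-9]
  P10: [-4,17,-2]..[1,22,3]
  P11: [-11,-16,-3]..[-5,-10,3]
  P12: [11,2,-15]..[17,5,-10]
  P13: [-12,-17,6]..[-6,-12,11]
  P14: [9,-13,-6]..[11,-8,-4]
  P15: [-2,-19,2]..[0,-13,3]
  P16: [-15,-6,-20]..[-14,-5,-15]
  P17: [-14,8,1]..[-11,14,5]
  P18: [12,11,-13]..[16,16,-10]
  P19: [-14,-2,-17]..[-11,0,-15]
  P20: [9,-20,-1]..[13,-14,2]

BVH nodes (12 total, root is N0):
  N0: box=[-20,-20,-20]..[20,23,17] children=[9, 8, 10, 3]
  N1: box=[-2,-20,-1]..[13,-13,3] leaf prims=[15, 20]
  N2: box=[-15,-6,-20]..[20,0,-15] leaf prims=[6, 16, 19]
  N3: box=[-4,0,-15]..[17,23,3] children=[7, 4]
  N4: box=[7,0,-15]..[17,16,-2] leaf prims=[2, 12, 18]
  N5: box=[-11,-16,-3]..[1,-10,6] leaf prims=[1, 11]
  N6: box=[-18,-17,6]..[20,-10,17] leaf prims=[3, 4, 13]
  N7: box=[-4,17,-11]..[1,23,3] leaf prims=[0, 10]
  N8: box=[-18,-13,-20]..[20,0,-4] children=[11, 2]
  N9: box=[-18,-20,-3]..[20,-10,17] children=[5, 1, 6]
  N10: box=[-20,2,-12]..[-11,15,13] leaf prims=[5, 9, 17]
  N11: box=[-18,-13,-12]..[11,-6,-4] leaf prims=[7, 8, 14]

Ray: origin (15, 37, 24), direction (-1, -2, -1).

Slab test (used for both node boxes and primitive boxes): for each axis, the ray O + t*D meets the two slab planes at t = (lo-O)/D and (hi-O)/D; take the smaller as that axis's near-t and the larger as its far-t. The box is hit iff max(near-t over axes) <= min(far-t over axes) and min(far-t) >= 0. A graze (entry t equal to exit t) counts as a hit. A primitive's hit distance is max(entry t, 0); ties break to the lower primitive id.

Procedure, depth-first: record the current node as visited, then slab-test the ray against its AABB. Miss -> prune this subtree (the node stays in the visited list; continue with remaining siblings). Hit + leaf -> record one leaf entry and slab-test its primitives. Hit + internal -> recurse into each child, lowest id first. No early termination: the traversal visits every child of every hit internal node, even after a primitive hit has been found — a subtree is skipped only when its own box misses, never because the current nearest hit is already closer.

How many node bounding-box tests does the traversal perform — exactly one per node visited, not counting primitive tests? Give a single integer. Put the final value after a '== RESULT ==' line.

Traverse from the root:
N0 x:[-5,35] y:[7,57/2] z:[7,44] -> hit [7,57/2], descend [3, 8, 9, 10]
  N3 x:[-2,19] y:[7,37/2] z:[21,39] -> miss, prune
  N8 x:[-5,33] y:[37/2,25] z:[28,44] -> miss, prune
  N9 x:[-5,33] y:[47/2,57/2] z:[7,27] -> hit [47/2,27], descend [1, 5, 6]
    N1 x:[2,17] y:[25,57/2] z:[21,25] -> miss, prune
    N5 x:[14,26] y:[47/2,53/2] z:[18,27] -> hit [47/2,26] leaf, test {P1(miss), P11@t=47/2}
    N6 x:[-5,33] y:[47/2,27] z:[7,18] -> miss, prune
  N10 x:[26,35] y:[11,35/2] z:[11,36] -> miss, prune

8 AABB tests over nodes [0, 3, 8, 9, 1, 5, 6, 10]; 1 leaf entered; closest P11.

== RESULT ==
8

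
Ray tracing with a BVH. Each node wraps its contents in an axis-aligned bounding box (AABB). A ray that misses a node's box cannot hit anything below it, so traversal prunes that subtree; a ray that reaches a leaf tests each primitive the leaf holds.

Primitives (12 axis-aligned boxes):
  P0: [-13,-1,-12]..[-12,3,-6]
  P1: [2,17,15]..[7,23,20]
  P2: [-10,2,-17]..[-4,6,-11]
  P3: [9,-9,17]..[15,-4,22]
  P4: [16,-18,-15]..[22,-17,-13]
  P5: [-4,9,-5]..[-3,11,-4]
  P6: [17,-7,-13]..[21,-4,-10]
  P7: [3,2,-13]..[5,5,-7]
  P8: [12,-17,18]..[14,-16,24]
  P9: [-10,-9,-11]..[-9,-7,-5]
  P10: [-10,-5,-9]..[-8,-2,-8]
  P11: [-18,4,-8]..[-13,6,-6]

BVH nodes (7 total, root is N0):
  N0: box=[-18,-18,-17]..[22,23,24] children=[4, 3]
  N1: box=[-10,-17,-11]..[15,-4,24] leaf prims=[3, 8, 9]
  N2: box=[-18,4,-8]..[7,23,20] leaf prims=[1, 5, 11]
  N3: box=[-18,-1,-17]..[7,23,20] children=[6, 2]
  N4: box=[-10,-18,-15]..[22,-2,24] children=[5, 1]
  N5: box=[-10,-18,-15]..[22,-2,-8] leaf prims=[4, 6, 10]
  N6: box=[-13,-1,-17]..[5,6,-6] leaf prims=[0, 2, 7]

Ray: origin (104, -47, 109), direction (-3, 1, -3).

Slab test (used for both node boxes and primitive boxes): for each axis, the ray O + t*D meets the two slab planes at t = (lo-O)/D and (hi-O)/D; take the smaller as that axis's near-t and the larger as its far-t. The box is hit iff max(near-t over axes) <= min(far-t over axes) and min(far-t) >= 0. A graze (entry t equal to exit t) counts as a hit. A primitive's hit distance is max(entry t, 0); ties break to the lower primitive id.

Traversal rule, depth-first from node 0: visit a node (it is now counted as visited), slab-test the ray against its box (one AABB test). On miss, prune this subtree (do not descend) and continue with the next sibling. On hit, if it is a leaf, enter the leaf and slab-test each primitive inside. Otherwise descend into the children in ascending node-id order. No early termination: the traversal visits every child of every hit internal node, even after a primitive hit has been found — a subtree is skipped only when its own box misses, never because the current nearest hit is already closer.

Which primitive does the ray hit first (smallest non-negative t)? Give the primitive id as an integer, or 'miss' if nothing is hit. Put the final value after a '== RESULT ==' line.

Walk:
N0 x:[82/3,122/3] y:[29,70] z:[85/3,42] -> hit [29,122/3], descend [3, 4]
  N3 x:[97/3,122/3] y:[46,70] z:[89/3,42] -> miss, prune
  N4 x:[82/3,38] y:[29,45] z:[85/3,124/3] -> hit [29,38], descend [1, 5]
    N1 x:[89/3,38] y:[30,43] z:[85/3,40] -> hit [30,38] leaf, test {P3(miss), P8@t=30, P9@t=38}
    N5 x:[82/3,38] y:[29,45] z:[39,124/3] -> miss, prune

5 AABB tests over nodes [0, 3, 4, 1, 5]; 1 leaf entered; closest P8.

== RESULT ==
8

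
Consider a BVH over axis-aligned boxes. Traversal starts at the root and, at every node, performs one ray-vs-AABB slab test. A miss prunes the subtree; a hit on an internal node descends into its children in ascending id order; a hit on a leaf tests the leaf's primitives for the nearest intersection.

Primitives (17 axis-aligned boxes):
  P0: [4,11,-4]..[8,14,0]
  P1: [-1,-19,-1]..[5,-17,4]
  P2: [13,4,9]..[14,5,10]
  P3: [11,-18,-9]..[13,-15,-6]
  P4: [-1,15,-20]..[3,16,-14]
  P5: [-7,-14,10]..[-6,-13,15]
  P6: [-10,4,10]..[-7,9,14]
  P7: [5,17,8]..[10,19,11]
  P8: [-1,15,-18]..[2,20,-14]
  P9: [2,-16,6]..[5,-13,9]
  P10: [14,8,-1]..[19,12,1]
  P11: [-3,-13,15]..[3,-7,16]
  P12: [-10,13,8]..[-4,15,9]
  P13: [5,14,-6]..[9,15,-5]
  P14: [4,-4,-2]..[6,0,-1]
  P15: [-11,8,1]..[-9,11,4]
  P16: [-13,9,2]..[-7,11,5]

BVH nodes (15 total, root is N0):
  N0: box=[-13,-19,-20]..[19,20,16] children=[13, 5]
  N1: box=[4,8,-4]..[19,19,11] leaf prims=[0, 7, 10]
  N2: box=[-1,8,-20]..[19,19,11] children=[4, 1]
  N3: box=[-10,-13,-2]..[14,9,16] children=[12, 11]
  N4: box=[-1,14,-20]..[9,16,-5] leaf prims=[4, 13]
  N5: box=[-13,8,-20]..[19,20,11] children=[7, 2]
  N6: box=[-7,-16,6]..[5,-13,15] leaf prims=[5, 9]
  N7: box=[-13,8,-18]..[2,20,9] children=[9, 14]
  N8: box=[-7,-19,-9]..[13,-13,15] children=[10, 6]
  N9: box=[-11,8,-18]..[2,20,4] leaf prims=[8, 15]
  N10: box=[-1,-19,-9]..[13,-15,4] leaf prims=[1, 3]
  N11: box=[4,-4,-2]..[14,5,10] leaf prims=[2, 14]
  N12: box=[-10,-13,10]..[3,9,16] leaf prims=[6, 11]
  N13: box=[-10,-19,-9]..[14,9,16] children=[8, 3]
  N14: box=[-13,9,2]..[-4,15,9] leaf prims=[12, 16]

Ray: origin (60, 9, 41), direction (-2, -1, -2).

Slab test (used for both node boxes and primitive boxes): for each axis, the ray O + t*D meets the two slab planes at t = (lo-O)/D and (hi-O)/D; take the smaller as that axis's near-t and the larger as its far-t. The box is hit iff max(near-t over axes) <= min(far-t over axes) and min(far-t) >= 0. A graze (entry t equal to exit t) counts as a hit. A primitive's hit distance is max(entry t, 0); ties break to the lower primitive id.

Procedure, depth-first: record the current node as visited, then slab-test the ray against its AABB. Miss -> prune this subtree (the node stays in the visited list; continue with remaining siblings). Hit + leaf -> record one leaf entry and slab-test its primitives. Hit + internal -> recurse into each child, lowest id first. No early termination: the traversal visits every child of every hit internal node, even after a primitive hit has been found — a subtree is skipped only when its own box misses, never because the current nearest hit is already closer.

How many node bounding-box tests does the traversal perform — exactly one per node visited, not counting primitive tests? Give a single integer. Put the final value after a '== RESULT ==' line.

Trace the traversal:
N0 x:[41/2,73/2] y:[-11,28] z:[25/2,61/2] -> hit [41/2,28], descend [5, 13]
  N5 x:[41/2,73/2] y:[-11,1] z:[15,61/2] -> miss, prune
  N13 x:[23,35] y:[0,28] z:[25/2,25] -> hit [23,25], descend [3, 8]
    N3 x:[23,35] y:[0,22] z:[25/2,43/2] -> miss, prune
    N8 x:[47/2,67/2] y:[22,28] z:[13,25] -> hit [47/2,25], descend [6, 10]
      N6 x:[55/2,67/2] y:[22,25] z:[13,35/2] -> miss, prune
      N10 x:[47/2,61/2] y:[24,28] z:[37/2,25] -> hit [24,25] leaf, test {P1(miss), P3@t=24}

Summary -> nodes [0, 5, 13, 3, 8, 6, 10]; box-tests=7; leaf-entries=1; first=P3

== RESULT ==
7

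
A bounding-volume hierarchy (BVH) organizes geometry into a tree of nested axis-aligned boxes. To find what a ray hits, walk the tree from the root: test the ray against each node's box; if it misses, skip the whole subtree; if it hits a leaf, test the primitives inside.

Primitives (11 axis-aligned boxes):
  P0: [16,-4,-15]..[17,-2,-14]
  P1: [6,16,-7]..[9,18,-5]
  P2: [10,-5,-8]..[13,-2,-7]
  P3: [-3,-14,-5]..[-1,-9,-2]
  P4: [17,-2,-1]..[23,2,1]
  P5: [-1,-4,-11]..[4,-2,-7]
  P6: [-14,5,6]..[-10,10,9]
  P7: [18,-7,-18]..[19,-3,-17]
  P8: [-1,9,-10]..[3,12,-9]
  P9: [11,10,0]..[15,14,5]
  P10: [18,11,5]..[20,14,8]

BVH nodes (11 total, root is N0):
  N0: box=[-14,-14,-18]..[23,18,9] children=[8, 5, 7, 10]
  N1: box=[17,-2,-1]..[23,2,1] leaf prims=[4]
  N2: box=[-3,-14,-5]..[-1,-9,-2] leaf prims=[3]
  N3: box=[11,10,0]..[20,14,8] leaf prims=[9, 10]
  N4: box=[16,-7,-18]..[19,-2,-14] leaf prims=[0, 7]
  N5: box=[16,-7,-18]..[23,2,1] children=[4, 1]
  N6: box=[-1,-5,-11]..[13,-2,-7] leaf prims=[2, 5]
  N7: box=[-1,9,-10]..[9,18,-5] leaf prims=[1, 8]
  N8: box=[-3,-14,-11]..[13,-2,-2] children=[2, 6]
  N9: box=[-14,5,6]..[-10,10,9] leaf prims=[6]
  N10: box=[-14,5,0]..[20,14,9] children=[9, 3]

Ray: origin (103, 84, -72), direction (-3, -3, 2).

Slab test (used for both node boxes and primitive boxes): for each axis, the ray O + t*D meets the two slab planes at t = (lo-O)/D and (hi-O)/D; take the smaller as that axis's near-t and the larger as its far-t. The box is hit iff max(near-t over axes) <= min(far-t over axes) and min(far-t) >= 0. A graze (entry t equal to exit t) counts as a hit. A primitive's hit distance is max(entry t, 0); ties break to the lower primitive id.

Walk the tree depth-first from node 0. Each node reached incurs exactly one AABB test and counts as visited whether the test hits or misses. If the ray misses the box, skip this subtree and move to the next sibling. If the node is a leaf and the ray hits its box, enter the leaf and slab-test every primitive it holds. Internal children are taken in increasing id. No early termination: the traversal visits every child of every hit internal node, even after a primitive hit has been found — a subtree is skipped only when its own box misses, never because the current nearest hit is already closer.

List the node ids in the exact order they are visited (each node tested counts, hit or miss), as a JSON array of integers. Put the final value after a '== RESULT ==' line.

Traverse from the root:
N0 x:[80/3,39] y:[22,98/3] z:[27,81/2] -> hit [27,98/3], descend [5, 7, 8, 10]
  N5 x:[80/3,29] y:[82/3,91/3] z:[27,73/2] -> hit [82/3,29], descend [1, 4]
    N1 x:[80/3,86/3] y:[82/3,86/3] z:[71/2,73/2] -> miss, prune
    N4 x:[28,29] y:[86/3,91/3] z:[27,29] -> hit [86/3,29] leaf, test {P0@t=86/3, P7(miss)}
  N7 x:[94/3,104/3] y:[22,25] z:[31,67/2] -> miss, prune
  N8 x:[30,106/3] y:[86/3,98/3] z:[61/2,35] -> hit [61/2,98/3], descend [2, 6]
    N2 x:[104/3,106/3] y:[31,98/3] z:[67/2,35] -> miss, prune
    N6 x:[30,104/3] y:[86/3,89/3] z:[61/2,65/2] -> miss, prune
  N10 x:[83/3,39] y:[70/3,79/3] z:[36,81/2] -> miss, prune

Visited [0, 5, 1, 4, 7, 8, 2, 6, 10]. Tests: 9 box, 1 leaf. Nearest: P0.

== RESULT ==
[0, 5, 1, 4, 7, 8, 2, 6, 10]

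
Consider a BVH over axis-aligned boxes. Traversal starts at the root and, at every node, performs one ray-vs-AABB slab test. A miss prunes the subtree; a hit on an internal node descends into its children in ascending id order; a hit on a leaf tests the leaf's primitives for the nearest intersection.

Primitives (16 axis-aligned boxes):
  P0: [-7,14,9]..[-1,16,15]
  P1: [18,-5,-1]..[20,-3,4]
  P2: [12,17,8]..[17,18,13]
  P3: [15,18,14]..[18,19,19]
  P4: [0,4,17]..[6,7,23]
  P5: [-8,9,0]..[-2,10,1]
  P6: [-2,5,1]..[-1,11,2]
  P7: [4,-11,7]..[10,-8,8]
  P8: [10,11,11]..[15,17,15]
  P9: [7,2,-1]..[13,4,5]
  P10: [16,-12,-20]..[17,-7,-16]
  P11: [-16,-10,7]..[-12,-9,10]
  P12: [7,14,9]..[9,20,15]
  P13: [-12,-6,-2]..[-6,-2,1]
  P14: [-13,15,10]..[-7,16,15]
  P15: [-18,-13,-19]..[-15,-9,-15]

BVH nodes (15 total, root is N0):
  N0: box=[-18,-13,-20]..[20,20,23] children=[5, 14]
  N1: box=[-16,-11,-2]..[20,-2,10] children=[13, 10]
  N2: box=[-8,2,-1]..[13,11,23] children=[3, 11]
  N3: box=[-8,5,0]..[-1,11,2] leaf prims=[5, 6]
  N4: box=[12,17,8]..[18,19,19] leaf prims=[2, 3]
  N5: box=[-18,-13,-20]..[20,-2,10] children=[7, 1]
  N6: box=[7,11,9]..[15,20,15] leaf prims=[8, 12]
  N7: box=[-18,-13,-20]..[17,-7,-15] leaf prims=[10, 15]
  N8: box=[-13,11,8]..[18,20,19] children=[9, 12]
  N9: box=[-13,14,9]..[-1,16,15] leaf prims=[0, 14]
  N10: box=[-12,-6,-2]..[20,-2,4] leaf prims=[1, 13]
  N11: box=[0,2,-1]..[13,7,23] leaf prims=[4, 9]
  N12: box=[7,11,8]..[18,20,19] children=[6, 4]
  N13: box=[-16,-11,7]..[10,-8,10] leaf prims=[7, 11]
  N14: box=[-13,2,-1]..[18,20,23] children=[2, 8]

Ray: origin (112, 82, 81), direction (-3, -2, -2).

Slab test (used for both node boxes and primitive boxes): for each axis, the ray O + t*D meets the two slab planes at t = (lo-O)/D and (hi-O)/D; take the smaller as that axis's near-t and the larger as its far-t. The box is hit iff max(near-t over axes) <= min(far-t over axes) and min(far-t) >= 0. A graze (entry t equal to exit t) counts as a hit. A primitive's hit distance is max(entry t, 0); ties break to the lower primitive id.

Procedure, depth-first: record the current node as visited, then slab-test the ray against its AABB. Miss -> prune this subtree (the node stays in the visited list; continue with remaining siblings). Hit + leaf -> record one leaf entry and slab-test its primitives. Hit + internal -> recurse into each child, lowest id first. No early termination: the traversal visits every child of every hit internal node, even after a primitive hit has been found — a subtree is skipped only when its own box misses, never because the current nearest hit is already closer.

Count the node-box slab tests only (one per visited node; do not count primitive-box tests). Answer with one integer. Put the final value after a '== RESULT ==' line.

Trace the traversal:
N0 x:[92/3,130/3] y:[31,95/2] z:[29,101/2] -> hit [31,130/3], descend [5, 14]
  N5 x:[92/3,130/3] y:[42,95/2] z:[71/2,101/2] -> hit [42,130/3], descend [1, 7]
    N1 x:[92/3,128/3] y:[42,93/2] z:[71/2,83/2] -> miss, prune
    N7 x:[95/3,130/3] y:[89/2,95/2] z:[48,101/2] -> miss, prune
  N14 x:[94/3,125/3] y:[31,40] z:[29,41] -> hit [94/3,40], descend [2, 8]
    N2 x:[33,40] y:[71/2,40] z:[29,41] -> hit [71/2,40], descend [3, 11]
      N3 x:[113/3,40] y:[71/2,77/2] z:[79/2,81/2] -> miss, prune
      N11 x:[33,112/3] y:[75/2,40] z:[29,41] -> miss, prune
    N8 x:[94/3,125/3] y:[31,71/2] z:[31,73/2] -> hit [94/3,71/2], descend [9, 12]
      N9 x:[113/3,125/3] y:[33,34] z:[33,36] -> miss, prune
      N12 x:[94/3,35] y:[31,71/2] z:[31,73/2] -> hit [94/3,35], descend [4, 6]
        N4 x:[94/3,100/3] y:[63/2,65/2] z:[31,73/2] -> hit [63/2,65/2] leaf, test {P2(miss), P3@t=63/2}
        N6 x:[97/3,35] y:[31,71/2] z:[33,36] -> hit [33,35] leaf, test {P8@t=33, P12(miss)}

13 AABB tests over nodes [0, 5, 1, 7, 14, 2, 3, 11, 8, 9, 12, 4, 6]; 2 leaves entered; closest P3.

== RESULT ==
13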